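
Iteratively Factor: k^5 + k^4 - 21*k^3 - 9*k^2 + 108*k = (k - 3)*(k^4 + 4*k^3 - 9*k^2 - 36*k) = (k - 3)^2*(k^3 + 7*k^2 + 12*k) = (k - 3)^2*(k + 3)*(k^2 + 4*k) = (k - 3)^2*(k + 3)*(k + 4)*(k)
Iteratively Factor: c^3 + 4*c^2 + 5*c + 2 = (c + 1)*(c^2 + 3*c + 2) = (c + 1)*(c + 2)*(c + 1)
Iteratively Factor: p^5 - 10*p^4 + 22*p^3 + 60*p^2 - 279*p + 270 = (p - 3)*(p^4 - 7*p^3 + p^2 + 63*p - 90) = (p - 3)^2*(p^3 - 4*p^2 - 11*p + 30) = (p - 3)^2*(p - 2)*(p^2 - 2*p - 15) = (p - 5)*(p - 3)^2*(p - 2)*(p + 3)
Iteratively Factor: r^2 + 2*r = (r)*(r + 2)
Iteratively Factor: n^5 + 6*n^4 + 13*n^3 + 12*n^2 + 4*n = (n + 1)*(n^4 + 5*n^3 + 8*n^2 + 4*n) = (n + 1)*(n + 2)*(n^3 + 3*n^2 + 2*n) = (n + 1)^2*(n + 2)*(n^2 + 2*n) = (n + 1)^2*(n + 2)^2*(n)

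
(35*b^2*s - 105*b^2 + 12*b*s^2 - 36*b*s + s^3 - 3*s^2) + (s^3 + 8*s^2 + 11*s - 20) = 35*b^2*s - 105*b^2 + 12*b*s^2 - 36*b*s + 2*s^3 + 5*s^2 + 11*s - 20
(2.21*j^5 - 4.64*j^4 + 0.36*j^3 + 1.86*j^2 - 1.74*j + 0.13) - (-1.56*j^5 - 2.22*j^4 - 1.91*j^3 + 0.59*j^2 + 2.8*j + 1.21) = 3.77*j^5 - 2.42*j^4 + 2.27*j^3 + 1.27*j^2 - 4.54*j - 1.08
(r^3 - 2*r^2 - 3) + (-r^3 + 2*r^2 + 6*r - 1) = 6*r - 4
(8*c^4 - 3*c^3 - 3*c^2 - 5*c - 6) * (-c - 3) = -8*c^5 - 21*c^4 + 12*c^3 + 14*c^2 + 21*c + 18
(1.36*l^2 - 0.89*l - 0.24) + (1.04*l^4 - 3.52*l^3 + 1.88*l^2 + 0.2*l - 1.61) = 1.04*l^4 - 3.52*l^3 + 3.24*l^2 - 0.69*l - 1.85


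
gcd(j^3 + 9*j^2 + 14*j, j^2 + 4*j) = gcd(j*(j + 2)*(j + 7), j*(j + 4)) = j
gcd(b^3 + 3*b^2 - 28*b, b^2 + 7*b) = b^2 + 7*b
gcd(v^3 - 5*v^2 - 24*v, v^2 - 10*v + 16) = v - 8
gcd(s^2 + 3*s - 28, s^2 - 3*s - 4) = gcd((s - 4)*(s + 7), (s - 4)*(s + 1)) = s - 4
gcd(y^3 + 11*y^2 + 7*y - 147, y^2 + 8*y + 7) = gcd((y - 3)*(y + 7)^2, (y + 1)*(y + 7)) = y + 7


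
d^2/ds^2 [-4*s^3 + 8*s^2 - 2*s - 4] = 16 - 24*s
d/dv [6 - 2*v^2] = -4*v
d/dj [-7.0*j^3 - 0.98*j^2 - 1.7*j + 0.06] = -21.0*j^2 - 1.96*j - 1.7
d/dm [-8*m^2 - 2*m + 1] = -16*m - 2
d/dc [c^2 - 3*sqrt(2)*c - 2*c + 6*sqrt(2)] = 2*c - 3*sqrt(2) - 2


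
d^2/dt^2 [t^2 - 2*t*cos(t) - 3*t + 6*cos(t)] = 2*t*cos(t) + 4*sin(t) - 6*cos(t) + 2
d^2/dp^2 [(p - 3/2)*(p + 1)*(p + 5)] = 6*p + 9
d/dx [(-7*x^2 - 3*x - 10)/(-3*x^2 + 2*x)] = (-23*x^2 - 60*x + 20)/(x^2*(9*x^2 - 12*x + 4))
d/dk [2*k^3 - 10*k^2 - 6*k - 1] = 6*k^2 - 20*k - 6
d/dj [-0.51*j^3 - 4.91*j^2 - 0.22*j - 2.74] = -1.53*j^2 - 9.82*j - 0.22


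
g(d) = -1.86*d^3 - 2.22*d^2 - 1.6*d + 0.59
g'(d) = -5.58*d^2 - 4.44*d - 1.6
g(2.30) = -37.46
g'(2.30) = -41.33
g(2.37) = -40.43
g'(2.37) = -43.47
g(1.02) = -5.33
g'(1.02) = -11.93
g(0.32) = -0.21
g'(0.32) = -3.59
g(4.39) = -206.58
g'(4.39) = -128.63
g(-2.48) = 19.27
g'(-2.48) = -24.91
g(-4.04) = 93.47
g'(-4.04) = -74.74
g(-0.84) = 1.47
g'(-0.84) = -1.81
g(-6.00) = 332.03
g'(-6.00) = -175.84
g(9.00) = -1549.57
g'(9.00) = -493.54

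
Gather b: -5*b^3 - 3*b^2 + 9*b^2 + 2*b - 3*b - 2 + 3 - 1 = -5*b^3 + 6*b^2 - b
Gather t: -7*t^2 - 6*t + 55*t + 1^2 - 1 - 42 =-7*t^2 + 49*t - 42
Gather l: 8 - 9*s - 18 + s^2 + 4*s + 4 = s^2 - 5*s - 6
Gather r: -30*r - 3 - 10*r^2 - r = -10*r^2 - 31*r - 3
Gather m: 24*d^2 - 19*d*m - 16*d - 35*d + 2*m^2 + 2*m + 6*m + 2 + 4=24*d^2 - 51*d + 2*m^2 + m*(8 - 19*d) + 6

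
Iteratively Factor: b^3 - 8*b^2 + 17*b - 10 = (b - 1)*(b^2 - 7*b + 10) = (b - 5)*(b - 1)*(b - 2)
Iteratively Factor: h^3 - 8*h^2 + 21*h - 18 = (h - 3)*(h^2 - 5*h + 6) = (h - 3)*(h - 2)*(h - 3)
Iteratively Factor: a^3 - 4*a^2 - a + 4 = (a - 1)*(a^2 - 3*a - 4) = (a - 4)*(a - 1)*(a + 1)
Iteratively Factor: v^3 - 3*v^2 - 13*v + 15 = (v + 3)*(v^2 - 6*v + 5) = (v - 5)*(v + 3)*(v - 1)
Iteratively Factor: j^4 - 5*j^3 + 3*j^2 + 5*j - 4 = (j - 1)*(j^3 - 4*j^2 - j + 4) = (j - 4)*(j - 1)*(j^2 - 1) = (j - 4)*(j - 1)^2*(j + 1)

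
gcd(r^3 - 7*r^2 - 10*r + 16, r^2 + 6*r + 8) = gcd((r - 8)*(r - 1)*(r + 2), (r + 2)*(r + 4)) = r + 2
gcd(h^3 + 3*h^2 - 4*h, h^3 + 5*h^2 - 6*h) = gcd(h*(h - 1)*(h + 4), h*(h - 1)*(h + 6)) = h^2 - h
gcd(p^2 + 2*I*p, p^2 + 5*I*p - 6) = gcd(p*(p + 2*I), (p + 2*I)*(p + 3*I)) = p + 2*I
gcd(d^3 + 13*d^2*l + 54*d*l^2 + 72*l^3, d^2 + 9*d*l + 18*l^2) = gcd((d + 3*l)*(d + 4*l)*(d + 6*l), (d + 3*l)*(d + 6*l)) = d^2 + 9*d*l + 18*l^2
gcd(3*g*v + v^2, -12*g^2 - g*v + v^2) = 3*g + v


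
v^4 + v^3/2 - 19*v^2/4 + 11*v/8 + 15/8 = (v - 3/2)*(v - 1)*(v + 1/2)*(v + 5/2)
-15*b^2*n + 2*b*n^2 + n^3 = n*(-3*b + n)*(5*b + n)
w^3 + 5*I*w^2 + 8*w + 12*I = (w - 2*I)*(w + I)*(w + 6*I)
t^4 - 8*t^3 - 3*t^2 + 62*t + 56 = (t - 7)*(t - 4)*(t + 1)*(t + 2)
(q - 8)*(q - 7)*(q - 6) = q^3 - 21*q^2 + 146*q - 336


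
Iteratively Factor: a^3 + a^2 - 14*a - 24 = (a + 2)*(a^2 - a - 12) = (a - 4)*(a + 2)*(a + 3)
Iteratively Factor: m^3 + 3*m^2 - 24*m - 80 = (m - 5)*(m^2 + 8*m + 16) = (m - 5)*(m + 4)*(m + 4)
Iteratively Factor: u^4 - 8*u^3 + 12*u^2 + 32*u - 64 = (u - 4)*(u^3 - 4*u^2 - 4*u + 16) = (u - 4)*(u + 2)*(u^2 - 6*u + 8) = (u - 4)*(u - 2)*(u + 2)*(u - 4)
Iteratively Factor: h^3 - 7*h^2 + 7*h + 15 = (h + 1)*(h^2 - 8*h + 15) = (h - 3)*(h + 1)*(h - 5)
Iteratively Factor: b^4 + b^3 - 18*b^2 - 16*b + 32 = (b - 4)*(b^3 + 5*b^2 + 2*b - 8) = (b - 4)*(b + 4)*(b^2 + b - 2) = (b - 4)*(b + 2)*(b + 4)*(b - 1)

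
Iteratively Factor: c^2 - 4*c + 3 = (c - 3)*(c - 1)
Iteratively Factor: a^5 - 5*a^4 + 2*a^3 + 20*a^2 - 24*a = (a - 3)*(a^4 - 2*a^3 - 4*a^2 + 8*a) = (a - 3)*(a - 2)*(a^3 - 4*a) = a*(a - 3)*(a - 2)*(a^2 - 4) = a*(a - 3)*(a - 2)^2*(a + 2)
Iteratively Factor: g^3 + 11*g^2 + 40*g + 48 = (g + 4)*(g^2 + 7*g + 12) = (g + 4)^2*(g + 3)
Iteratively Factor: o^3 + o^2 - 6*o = (o)*(o^2 + o - 6) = o*(o + 3)*(o - 2)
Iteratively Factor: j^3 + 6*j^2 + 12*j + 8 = (j + 2)*(j^2 + 4*j + 4) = (j + 2)^2*(j + 2)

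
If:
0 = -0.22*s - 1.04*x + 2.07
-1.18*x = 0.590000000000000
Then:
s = 11.77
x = -0.50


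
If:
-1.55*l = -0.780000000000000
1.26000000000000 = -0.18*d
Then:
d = -7.00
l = 0.50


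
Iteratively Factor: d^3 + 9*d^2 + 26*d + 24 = (d + 2)*(d^2 + 7*d + 12) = (d + 2)*(d + 3)*(d + 4)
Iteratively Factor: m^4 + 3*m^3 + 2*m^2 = (m)*(m^3 + 3*m^2 + 2*m) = m^2*(m^2 + 3*m + 2) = m^2*(m + 1)*(m + 2)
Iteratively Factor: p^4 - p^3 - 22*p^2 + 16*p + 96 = (p - 4)*(p^3 + 3*p^2 - 10*p - 24) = (p - 4)*(p + 4)*(p^2 - p - 6) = (p - 4)*(p + 2)*(p + 4)*(p - 3)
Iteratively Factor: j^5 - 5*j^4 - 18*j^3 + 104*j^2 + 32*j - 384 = (j + 4)*(j^4 - 9*j^3 + 18*j^2 + 32*j - 96) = (j - 3)*(j + 4)*(j^3 - 6*j^2 + 32) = (j - 4)*(j - 3)*(j + 4)*(j^2 - 2*j - 8) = (j - 4)^2*(j - 3)*(j + 4)*(j + 2)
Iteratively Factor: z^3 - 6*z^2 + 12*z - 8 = (z - 2)*(z^2 - 4*z + 4) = (z - 2)^2*(z - 2)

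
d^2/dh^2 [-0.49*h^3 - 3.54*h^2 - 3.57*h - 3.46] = -2.94*h - 7.08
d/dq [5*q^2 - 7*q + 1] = 10*q - 7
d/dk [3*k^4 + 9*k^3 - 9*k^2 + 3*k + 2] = 12*k^3 + 27*k^2 - 18*k + 3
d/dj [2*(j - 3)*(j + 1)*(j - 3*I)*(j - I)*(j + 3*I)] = 10*j^4 - 8*j^3*(2 + I) + 12*j^2*(3 + I) - 24*j*(3 + I) - 54 + 36*I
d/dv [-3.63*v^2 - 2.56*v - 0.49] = -7.26*v - 2.56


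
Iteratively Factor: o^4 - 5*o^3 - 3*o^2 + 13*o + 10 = (o + 1)*(o^3 - 6*o^2 + 3*o + 10) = (o - 5)*(o + 1)*(o^2 - o - 2) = (o - 5)*(o - 2)*(o + 1)*(o + 1)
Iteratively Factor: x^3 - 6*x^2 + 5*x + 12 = (x - 3)*(x^2 - 3*x - 4) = (x - 4)*(x - 3)*(x + 1)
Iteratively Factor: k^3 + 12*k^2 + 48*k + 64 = (k + 4)*(k^2 + 8*k + 16) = (k + 4)^2*(k + 4)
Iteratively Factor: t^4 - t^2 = (t + 1)*(t^3 - t^2) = t*(t + 1)*(t^2 - t) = t^2*(t + 1)*(t - 1)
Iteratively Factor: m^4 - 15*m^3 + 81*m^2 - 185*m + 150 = (m - 2)*(m^3 - 13*m^2 + 55*m - 75) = (m - 5)*(m - 2)*(m^2 - 8*m + 15) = (m - 5)^2*(m - 2)*(m - 3)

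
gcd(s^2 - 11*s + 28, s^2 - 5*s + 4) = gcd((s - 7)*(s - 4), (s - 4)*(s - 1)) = s - 4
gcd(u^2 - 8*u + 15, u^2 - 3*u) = u - 3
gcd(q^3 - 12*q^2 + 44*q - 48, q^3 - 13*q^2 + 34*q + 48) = q - 6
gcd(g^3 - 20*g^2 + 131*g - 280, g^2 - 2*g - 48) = g - 8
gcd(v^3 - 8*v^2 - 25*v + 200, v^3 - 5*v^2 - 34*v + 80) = v^2 - 3*v - 40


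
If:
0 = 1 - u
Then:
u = 1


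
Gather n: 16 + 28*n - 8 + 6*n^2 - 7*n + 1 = 6*n^2 + 21*n + 9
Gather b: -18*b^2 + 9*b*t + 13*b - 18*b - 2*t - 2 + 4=-18*b^2 + b*(9*t - 5) - 2*t + 2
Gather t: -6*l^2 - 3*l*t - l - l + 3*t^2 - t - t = -6*l^2 - 2*l + 3*t^2 + t*(-3*l - 2)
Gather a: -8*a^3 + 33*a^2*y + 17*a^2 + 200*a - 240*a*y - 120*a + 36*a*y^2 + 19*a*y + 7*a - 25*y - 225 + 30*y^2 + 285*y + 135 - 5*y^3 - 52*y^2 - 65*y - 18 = -8*a^3 + a^2*(33*y + 17) + a*(36*y^2 - 221*y + 87) - 5*y^3 - 22*y^2 + 195*y - 108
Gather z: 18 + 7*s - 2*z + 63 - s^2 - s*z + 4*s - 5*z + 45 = -s^2 + 11*s + z*(-s - 7) + 126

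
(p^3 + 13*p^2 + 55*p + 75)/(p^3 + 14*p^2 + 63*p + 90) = (p + 5)/(p + 6)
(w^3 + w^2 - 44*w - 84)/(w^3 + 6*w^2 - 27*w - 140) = (w^3 + w^2 - 44*w - 84)/(w^3 + 6*w^2 - 27*w - 140)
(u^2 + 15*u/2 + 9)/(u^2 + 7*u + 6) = (u + 3/2)/(u + 1)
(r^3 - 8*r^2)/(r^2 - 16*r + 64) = r^2/(r - 8)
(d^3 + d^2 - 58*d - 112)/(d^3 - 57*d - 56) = (d + 2)/(d + 1)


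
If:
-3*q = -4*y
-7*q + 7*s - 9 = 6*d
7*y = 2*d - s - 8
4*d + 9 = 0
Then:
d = -9/4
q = -332/175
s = -127/50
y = -249/175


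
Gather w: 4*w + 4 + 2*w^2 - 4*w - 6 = 2*w^2 - 2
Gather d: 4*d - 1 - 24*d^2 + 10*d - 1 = -24*d^2 + 14*d - 2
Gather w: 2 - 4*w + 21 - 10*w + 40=63 - 14*w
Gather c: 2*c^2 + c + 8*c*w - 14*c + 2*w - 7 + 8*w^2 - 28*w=2*c^2 + c*(8*w - 13) + 8*w^2 - 26*w - 7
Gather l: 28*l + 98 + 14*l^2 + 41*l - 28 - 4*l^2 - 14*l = 10*l^2 + 55*l + 70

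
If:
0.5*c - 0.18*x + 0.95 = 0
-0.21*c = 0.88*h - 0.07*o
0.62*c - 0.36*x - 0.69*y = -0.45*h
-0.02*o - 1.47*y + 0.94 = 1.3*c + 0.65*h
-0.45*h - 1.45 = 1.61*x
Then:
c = -2.57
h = 3.44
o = 35.56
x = -1.86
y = 0.91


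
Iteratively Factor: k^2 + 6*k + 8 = (k + 2)*(k + 4)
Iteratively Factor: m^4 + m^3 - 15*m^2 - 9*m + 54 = (m - 2)*(m^3 + 3*m^2 - 9*m - 27) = (m - 2)*(m + 3)*(m^2 - 9) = (m - 2)*(m + 3)^2*(m - 3)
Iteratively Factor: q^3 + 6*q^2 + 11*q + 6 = (q + 2)*(q^2 + 4*q + 3) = (q + 1)*(q + 2)*(q + 3)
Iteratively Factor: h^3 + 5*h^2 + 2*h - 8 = (h + 4)*(h^2 + h - 2) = (h - 1)*(h + 4)*(h + 2)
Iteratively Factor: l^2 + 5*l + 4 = (l + 4)*(l + 1)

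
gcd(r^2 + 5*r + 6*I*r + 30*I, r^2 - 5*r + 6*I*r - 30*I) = r + 6*I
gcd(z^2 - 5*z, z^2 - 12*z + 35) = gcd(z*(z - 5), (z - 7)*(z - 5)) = z - 5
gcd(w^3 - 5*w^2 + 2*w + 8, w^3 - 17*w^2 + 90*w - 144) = 1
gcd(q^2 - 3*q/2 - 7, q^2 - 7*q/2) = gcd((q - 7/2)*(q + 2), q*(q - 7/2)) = q - 7/2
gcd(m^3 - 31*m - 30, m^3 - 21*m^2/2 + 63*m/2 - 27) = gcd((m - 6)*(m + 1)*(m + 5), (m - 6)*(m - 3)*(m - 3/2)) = m - 6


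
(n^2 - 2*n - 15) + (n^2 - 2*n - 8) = 2*n^2 - 4*n - 23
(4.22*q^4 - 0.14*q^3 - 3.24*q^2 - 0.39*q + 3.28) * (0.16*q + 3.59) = 0.6752*q^5 + 15.1274*q^4 - 1.021*q^3 - 11.694*q^2 - 0.8753*q + 11.7752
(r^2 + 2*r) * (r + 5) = r^3 + 7*r^2 + 10*r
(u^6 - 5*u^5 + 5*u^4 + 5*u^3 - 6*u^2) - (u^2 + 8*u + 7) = u^6 - 5*u^5 + 5*u^4 + 5*u^3 - 7*u^2 - 8*u - 7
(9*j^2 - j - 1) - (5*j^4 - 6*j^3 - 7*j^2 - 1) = -5*j^4 + 6*j^3 + 16*j^2 - j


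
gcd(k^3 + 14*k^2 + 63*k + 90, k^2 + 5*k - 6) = k + 6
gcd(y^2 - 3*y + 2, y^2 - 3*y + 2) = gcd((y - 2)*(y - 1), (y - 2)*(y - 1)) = y^2 - 3*y + 2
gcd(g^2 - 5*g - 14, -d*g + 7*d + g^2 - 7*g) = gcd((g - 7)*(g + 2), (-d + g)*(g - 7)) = g - 7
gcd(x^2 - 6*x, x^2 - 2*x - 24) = x - 6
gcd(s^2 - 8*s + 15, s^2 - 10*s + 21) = s - 3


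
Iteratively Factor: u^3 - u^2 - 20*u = (u - 5)*(u^2 + 4*u) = u*(u - 5)*(u + 4)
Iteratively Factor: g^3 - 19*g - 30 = (g + 3)*(g^2 - 3*g - 10) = (g + 2)*(g + 3)*(g - 5)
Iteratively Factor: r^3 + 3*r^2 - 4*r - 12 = (r - 2)*(r^2 + 5*r + 6) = (r - 2)*(r + 2)*(r + 3)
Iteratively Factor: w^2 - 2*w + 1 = (w - 1)*(w - 1)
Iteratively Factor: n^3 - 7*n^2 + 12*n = (n)*(n^2 - 7*n + 12) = n*(n - 3)*(n - 4)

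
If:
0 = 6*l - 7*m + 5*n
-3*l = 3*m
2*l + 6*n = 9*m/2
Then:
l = 0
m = 0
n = 0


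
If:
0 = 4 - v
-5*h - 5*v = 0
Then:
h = -4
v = 4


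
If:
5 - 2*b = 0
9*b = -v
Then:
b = 5/2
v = -45/2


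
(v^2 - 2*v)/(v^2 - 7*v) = (v - 2)/(v - 7)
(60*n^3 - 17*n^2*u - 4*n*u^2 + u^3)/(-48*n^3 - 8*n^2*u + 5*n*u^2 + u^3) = (-5*n + u)/(4*n + u)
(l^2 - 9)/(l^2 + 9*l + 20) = (l^2 - 9)/(l^2 + 9*l + 20)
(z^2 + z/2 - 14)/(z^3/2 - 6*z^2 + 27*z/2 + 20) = (2*z^2 + z - 28)/(z^3 - 12*z^2 + 27*z + 40)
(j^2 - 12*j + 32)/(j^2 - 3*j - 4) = (j - 8)/(j + 1)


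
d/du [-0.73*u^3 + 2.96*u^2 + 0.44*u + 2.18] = -2.19*u^2 + 5.92*u + 0.44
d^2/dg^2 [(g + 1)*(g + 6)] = 2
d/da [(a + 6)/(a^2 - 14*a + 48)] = (a^2 - 14*a - 2*(a - 7)*(a + 6) + 48)/(a^2 - 14*a + 48)^2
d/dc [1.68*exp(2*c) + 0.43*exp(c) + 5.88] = (3.36*exp(c) + 0.43)*exp(c)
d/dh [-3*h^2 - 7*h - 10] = -6*h - 7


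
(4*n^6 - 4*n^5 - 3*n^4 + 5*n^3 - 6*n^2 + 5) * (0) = 0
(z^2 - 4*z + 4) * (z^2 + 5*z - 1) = z^4 + z^3 - 17*z^2 + 24*z - 4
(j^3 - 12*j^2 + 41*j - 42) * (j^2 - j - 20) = j^5 - 13*j^4 + 33*j^3 + 157*j^2 - 778*j + 840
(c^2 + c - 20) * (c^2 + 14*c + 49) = c^4 + 15*c^3 + 43*c^2 - 231*c - 980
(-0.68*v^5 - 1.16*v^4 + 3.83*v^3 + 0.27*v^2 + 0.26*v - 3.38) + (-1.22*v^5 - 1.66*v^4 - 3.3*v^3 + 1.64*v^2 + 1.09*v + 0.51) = -1.9*v^5 - 2.82*v^4 + 0.53*v^3 + 1.91*v^2 + 1.35*v - 2.87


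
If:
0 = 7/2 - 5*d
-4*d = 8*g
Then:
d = 7/10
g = -7/20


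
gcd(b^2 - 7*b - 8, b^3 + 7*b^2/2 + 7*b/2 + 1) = b + 1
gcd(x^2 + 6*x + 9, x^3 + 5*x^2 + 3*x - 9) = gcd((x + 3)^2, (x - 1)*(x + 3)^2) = x^2 + 6*x + 9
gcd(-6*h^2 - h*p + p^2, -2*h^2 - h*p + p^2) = 1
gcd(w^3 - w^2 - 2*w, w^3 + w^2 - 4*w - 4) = w^2 - w - 2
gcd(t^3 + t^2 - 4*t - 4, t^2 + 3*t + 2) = t^2 + 3*t + 2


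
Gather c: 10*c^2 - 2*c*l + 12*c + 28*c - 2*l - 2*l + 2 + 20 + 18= 10*c^2 + c*(40 - 2*l) - 4*l + 40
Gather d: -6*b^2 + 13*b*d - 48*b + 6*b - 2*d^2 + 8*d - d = -6*b^2 - 42*b - 2*d^2 + d*(13*b + 7)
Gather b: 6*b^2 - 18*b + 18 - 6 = 6*b^2 - 18*b + 12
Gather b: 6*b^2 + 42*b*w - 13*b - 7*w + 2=6*b^2 + b*(42*w - 13) - 7*w + 2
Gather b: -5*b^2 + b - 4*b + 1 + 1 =-5*b^2 - 3*b + 2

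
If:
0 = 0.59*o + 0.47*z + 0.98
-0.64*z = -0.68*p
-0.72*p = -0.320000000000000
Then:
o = -2.04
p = 0.44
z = 0.47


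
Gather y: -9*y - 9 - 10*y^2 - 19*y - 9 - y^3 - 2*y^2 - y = -y^3 - 12*y^2 - 29*y - 18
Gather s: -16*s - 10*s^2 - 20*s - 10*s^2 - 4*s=-20*s^2 - 40*s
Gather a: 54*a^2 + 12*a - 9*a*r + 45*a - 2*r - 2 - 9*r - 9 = 54*a^2 + a*(57 - 9*r) - 11*r - 11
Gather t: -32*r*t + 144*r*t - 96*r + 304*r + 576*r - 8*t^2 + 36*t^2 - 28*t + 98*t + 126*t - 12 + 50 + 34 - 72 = 784*r + 28*t^2 + t*(112*r + 196)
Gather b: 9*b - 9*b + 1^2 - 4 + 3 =0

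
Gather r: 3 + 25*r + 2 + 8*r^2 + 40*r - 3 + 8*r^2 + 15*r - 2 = 16*r^2 + 80*r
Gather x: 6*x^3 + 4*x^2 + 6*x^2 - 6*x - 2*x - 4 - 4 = 6*x^3 + 10*x^2 - 8*x - 8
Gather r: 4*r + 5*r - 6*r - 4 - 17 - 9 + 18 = 3*r - 12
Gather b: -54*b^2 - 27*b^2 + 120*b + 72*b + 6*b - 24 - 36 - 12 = -81*b^2 + 198*b - 72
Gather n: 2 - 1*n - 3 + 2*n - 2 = n - 3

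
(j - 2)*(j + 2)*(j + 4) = j^3 + 4*j^2 - 4*j - 16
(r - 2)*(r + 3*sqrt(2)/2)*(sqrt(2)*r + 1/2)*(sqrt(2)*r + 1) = 2*r^4 - 4*r^3 + 9*sqrt(2)*r^3/2 - 9*sqrt(2)*r^2 + 5*r^2 - 10*r + 3*sqrt(2)*r/4 - 3*sqrt(2)/2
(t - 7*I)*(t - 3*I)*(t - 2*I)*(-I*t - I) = -I*t^4 - 12*t^3 - I*t^3 - 12*t^2 + 41*I*t^2 + 42*t + 41*I*t + 42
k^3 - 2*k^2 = k^2*(k - 2)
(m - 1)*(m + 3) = m^2 + 2*m - 3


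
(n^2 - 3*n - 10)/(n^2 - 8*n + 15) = (n + 2)/(n - 3)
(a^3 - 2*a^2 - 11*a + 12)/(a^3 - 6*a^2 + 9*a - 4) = (a + 3)/(a - 1)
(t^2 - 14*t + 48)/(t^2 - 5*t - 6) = (t - 8)/(t + 1)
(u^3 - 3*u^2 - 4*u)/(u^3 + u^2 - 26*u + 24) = u*(u + 1)/(u^2 + 5*u - 6)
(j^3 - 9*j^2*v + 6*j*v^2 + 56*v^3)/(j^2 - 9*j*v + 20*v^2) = (-j^2 + 5*j*v + 14*v^2)/(-j + 5*v)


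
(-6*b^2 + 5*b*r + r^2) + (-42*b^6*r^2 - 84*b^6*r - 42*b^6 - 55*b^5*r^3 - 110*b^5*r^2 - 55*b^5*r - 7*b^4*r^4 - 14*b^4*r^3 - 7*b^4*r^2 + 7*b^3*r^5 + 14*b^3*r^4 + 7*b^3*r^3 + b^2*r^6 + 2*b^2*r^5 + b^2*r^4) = -42*b^6*r^2 - 84*b^6*r - 42*b^6 - 55*b^5*r^3 - 110*b^5*r^2 - 55*b^5*r - 7*b^4*r^4 - 14*b^4*r^3 - 7*b^4*r^2 + 7*b^3*r^5 + 14*b^3*r^4 + 7*b^3*r^3 + b^2*r^6 + 2*b^2*r^5 + b^2*r^4 - 6*b^2 + 5*b*r + r^2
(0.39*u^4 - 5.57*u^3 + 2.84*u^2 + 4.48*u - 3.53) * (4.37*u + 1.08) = 1.7043*u^5 - 23.9197*u^4 + 6.3952*u^3 + 22.6448*u^2 - 10.5877*u - 3.8124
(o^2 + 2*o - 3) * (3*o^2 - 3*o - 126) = 3*o^4 + 3*o^3 - 141*o^2 - 243*o + 378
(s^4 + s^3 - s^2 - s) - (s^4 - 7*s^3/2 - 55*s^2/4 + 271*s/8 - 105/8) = 9*s^3/2 + 51*s^2/4 - 279*s/8 + 105/8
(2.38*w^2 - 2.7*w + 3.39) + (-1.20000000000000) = 2.38*w^2 - 2.7*w + 2.19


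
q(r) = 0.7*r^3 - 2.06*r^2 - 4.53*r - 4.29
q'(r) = 2.1*r^2 - 4.12*r - 4.53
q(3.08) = -17.33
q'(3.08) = 2.70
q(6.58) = 76.14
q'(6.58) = 59.28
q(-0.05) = -4.07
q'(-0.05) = -4.32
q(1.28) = -12.00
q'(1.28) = -6.36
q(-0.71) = -2.36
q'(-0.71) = -0.55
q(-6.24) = -226.31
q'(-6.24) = 102.95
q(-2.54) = -17.55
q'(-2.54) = 19.48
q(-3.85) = -57.33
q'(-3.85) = 42.46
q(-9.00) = -640.68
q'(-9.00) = 202.65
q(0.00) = -4.29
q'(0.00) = -4.53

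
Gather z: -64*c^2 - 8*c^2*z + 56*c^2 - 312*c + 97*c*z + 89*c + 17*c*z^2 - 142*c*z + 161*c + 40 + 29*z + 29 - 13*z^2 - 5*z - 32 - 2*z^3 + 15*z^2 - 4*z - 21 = -8*c^2 - 62*c - 2*z^3 + z^2*(17*c + 2) + z*(-8*c^2 - 45*c + 20) + 16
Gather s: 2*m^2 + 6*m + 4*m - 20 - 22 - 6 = 2*m^2 + 10*m - 48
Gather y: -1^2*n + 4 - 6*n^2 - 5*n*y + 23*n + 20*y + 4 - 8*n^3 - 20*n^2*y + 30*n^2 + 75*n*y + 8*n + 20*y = -8*n^3 + 24*n^2 + 30*n + y*(-20*n^2 + 70*n + 40) + 8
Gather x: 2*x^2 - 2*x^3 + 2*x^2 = -2*x^3 + 4*x^2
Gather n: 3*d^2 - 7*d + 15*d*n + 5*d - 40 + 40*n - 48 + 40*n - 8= 3*d^2 - 2*d + n*(15*d + 80) - 96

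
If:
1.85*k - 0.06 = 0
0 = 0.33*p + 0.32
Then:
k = 0.03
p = -0.97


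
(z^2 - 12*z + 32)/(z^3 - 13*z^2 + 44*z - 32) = 1/(z - 1)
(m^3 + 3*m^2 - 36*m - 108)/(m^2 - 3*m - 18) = m + 6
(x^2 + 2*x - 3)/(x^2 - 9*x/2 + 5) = 2*(x^2 + 2*x - 3)/(2*x^2 - 9*x + 10)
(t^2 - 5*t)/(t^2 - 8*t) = (t - 5)/(t - 8)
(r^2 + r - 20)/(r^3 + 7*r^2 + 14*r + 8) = (r^2 + r - 20)/(r^3 + 7*r^2 + 14*r + 8)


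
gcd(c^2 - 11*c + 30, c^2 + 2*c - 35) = c - 5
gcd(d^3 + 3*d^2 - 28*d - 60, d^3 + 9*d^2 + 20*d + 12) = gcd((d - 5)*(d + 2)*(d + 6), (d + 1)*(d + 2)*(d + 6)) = d^2 + 8*d + 12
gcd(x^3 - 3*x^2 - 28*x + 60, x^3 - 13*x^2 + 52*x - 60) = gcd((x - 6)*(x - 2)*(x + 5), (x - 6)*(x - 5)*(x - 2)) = x^2 - 8*x + 12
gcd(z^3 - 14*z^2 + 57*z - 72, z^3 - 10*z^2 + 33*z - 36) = z^2 - 6*z + 9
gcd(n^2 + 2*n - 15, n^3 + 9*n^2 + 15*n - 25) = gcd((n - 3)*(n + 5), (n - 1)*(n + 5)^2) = n + 5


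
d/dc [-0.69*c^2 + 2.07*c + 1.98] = 2.07 - 1.38*c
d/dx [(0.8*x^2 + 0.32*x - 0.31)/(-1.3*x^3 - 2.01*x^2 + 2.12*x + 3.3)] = (1.04*x^4 + 0.832000000000001*x^3 + 1.1302*x^2 + 4.0338*x + 1.7132)/(1.69*x^6 + 5.226*x^5 - 1.4719*x^4 - 17.1024*x^3 - 8.7716*x^2 + 13.992*x + 10.89)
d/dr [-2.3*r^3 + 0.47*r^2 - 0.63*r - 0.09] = -6.9*r^2 + 0.94*r - 0.63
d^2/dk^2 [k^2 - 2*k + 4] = 2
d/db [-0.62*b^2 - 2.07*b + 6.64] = -1.24*b - 2.07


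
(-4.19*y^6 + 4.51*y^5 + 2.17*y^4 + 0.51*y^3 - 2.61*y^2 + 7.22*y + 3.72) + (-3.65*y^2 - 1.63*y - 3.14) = -4.19*y^6 + 4.51*y^5 + 2.17*y^4 + 0.51*y^3 - 6.26*y^2 + 5.59*y + 0.58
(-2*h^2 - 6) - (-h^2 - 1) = -h^2 - 5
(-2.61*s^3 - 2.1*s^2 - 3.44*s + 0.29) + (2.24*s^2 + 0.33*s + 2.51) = -2.61*s^3 + 0.14*s^2 - 3.11*s + 2.8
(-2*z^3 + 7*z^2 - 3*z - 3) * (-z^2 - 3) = 2*z^5 - 7*z^4 + 9*z^3 - 18*z^2 + 9*z + 9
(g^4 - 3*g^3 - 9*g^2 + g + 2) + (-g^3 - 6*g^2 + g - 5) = g^4 - 4*g^3 - 15*g^2 + 2*g - 3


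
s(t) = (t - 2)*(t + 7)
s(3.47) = 15.39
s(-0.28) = -15.32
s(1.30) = -5.81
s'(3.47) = 11.94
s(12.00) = 190.00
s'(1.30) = 7.60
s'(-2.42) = 0.16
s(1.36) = -5.35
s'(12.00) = 29.00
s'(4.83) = 14.66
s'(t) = 2*t + 5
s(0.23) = -12.80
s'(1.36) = 7.72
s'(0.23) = 5.46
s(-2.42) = -20.24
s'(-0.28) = 4.44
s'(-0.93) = 3.14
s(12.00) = 190.00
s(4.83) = 33.48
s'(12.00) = 29.00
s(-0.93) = -17.79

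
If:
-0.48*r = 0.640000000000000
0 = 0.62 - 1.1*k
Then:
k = 0.56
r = -1.33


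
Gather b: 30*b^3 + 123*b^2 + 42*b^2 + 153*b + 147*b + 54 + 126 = 30*b^3 + 165*b^2 + 300*b + 180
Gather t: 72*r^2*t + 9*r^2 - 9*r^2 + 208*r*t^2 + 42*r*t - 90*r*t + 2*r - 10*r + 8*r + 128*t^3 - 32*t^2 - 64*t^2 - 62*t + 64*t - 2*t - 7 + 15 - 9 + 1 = 128*t^3 + t^2*(208*r - 96) + t*(72*r^2 - 48*r)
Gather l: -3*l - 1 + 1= -3*l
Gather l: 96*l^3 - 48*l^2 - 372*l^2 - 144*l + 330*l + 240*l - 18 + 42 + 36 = 96*l^3 - 420*l^2 + 426*l + 60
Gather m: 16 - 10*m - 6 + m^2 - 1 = m^2 - 10*m + 9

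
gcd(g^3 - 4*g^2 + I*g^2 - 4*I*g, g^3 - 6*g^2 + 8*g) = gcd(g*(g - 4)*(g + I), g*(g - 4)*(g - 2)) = g^2 - 4*g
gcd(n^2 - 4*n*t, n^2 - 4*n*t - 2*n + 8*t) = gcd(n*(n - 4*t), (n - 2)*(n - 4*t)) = -n + 4*t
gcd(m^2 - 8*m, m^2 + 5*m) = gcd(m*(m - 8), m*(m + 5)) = m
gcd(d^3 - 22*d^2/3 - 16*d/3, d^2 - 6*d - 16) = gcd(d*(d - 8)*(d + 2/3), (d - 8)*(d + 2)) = d - 8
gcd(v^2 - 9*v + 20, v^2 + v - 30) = v - 5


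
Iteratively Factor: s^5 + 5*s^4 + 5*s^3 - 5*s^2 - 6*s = (s - 1)*(s^4 + 6*s^3 + 11*s^2 + 6*s) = (s - 1)*(s + 2)*(s^3 + 4*s^2 + 3*s) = (s - 1)*(s + 2)*(s + 3)*(s^2 + s) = s*(s - 1)*(s + 2)*(s + 3)*(s + 1)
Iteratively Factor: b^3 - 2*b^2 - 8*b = (b)*(b^2 - 2*b - 8) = b*(b + 2)*(b - 4)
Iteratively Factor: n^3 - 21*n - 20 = (n + 4)*(n^2 - 4*n - 5) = (n - 5)*(n + 4)*(n + 1)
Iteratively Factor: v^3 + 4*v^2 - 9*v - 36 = (v - 3)*(v^2 + 7*v + 12) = (v - 3)*(v + 4)*(v + 3)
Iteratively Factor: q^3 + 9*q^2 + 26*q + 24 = (q + 4)*(q^2 + 5*q + 6) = (q + 3)*(q + 4)*(q + 2)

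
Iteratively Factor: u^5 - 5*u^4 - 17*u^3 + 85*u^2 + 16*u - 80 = (u - 4)*(u^4 - u^3 - 21*u^2 + u + 20) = (u - 4)*(u - 1)*(u^3 - 21*u - 20) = (u - 5)*(u - 4)*(u - 1)*(u^2 + 5*u + 4) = (u - 5)*(u - 4)*(u - 1)*(u + 4)*(u + 1)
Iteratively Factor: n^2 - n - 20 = (n + 4)*(n - 5)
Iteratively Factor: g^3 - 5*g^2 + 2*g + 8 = (g + 1)*(g^2 - 6*g + 8) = (g - 4)*(g + 1)*(g - 2)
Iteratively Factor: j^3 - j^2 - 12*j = (j - 4)*(j^2 + 3*j) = (j - 4)*(j + 3)*(j)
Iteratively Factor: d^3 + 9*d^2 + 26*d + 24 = (d + 2)*(d^2 + 7*d + 12) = (d + 2)*(d + 4)*(d + 3)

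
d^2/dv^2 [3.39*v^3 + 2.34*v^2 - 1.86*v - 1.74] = 20.34*v + 4.68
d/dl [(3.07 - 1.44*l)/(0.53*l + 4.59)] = (-4.365451*l - 37.806453)/(0.53*l + 4.59)^3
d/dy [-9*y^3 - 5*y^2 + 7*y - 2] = -27*y^2 - 10*y + 7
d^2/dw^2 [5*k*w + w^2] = 2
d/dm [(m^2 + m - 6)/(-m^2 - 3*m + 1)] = (-2*m^2 - 10*m - 17)/(m^4 + 6*m^3 + 7*m^2 - 6*m + 1)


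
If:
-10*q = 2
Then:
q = -1/5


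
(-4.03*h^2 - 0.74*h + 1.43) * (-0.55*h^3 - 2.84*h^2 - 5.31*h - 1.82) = 2.2165*h^5 + 11.8522*h^4 + 22.7144*h^3 + 7.2028*h^2 - 6.2465*h - 2.6026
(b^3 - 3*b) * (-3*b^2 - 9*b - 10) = -3*b^5 - 9*b^4 - b^3 + 27*b^2 + 30*b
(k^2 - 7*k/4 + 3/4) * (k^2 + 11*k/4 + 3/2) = k^4 + k^3 - 41*k^2/16 - 9*k/16 + 9/8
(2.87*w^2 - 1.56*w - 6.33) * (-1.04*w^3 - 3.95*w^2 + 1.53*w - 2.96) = -2.9848*w^5 - 9.7141*w^4 + 17.1363*w^3 + 14.1215*w^2 - 5.0673*w + 18.7368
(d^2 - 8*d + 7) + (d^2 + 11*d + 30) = 2*d^2 + 3*d + 37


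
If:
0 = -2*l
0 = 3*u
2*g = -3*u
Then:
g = 0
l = 0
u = 0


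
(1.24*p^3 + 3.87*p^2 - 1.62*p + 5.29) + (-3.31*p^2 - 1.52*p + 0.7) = 1.24*p^3 + 0.56*p^2 - 3.14*p + 5.99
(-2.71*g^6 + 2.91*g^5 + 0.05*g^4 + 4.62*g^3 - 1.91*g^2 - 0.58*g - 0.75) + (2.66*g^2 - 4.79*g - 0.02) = -2.71*g^6 + 2.91*g^5 + 0.05*g^4 + 4.62*g^3 + 0.75*g^2 - 5.37*g - 0.77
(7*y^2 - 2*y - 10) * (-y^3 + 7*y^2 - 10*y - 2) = -7*y^5 + 51*y^4 - 74*y^3 - 64*y^2 + 104*y + 20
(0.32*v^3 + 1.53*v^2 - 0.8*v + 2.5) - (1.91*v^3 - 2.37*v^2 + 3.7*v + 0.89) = -1.59*v^3 + 3.9*v^2 - 4.5*v + 1.61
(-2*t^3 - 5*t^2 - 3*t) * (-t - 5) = 2*t^4 + 15*t^3 + 28*t^2 + 15*t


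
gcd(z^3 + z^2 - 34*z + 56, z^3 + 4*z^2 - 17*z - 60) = z - 4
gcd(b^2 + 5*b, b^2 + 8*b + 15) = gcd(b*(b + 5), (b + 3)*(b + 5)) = b + 5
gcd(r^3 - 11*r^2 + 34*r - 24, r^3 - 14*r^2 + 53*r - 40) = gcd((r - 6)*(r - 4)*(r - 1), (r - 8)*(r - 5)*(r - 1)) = r - 1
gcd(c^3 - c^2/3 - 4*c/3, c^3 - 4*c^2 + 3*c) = c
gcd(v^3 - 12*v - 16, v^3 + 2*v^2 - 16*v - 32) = v^2 - 2*v - 8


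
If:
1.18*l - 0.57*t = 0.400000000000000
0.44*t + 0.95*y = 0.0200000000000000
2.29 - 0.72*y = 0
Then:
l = -2.96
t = -6.82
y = 3.18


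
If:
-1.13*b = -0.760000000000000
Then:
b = 0.67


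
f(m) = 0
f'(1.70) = 0.00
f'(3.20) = 0.00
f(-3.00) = 0.00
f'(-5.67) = 0.00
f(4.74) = 0.00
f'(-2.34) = 0.00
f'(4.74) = 0.00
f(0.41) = 0.00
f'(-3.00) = 0.00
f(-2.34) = 0.00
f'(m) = 0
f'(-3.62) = 0.00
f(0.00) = 0.00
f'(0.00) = 0.00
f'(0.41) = 0.00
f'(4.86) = 0.00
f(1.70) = 0.00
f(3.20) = 0.00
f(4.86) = 0.00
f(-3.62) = 0.00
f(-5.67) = 0.00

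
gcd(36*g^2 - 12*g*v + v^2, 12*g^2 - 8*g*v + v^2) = -6*g + v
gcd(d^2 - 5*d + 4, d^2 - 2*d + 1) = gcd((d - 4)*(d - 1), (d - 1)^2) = d - 1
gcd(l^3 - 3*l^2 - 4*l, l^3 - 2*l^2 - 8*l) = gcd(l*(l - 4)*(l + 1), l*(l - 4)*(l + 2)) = l^2 - 4*l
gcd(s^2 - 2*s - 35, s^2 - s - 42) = s - 7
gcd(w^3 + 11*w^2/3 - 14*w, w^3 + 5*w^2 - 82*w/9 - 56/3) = w^2 + 11*w/3 - 14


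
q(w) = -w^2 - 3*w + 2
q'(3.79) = -10.58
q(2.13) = -8.93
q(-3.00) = 2.00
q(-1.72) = 4.20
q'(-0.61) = -1.78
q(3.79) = -23.73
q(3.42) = -19.96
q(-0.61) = 3.46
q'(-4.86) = 6.72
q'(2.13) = -7.26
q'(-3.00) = 3.00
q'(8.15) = -19.30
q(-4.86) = -7.04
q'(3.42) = -9.84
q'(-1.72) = 0.44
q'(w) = -2*w - 3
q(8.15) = -88.87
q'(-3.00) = 3.00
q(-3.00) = 2.00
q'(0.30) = -3.60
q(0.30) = 1.01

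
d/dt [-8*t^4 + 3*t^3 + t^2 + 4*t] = -32*t^3 + 9*t^2 + 2*t + 4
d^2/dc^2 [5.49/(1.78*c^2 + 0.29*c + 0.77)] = (-34.789032*c^2 - 5.667876*c + 5.49*(3.56*c + 0.29)*(7.12*c + 0.58) - 15.049188)/(1.78*c^2 + 0.29*c + 0.77)^3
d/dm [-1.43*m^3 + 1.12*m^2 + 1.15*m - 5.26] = -4.29*m^2 + 2.24*m + 1.15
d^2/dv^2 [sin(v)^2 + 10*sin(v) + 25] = -10*sin(v) + 2*cos(2*v)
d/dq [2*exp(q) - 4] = 2*exp(q)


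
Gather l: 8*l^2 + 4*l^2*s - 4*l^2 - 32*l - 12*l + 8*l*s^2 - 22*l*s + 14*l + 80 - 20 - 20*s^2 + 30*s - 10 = l^2*(4*s + 4) + l*(8*s^2 - 22*s - 30) - 20*s^2 + 30*s + 50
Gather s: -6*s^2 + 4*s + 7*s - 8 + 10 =-6*s^2 + 11*s + 2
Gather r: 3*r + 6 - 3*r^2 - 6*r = -3*r^2 - 3*r + 6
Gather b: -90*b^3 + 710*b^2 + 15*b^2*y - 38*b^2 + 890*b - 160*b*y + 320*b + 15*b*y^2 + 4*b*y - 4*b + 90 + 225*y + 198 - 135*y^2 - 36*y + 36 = -90*b^3 + b^2*(15*y + 672) + b*(15*y^2 - 156*y + 1206) - 135*y^2 + 189*y + 324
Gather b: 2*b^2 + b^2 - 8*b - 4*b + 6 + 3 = 3*b^2 - 12*b + 9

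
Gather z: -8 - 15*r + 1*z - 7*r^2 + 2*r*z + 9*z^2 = -7*r^2 - 15*r + 9*z^2 + z*(2*r + 1) - 8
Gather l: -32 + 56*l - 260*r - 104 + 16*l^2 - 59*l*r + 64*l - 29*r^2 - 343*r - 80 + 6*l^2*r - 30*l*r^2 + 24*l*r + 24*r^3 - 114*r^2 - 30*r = l^2*(6*r + 16) + l*(-30*r^2 - 35*r + 120) + 24*r^3 - 143*r^2 - 633*r - 216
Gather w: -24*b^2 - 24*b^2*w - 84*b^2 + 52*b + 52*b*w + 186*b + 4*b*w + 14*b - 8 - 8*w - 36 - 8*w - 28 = -108*b^2 + 252*b + w*(-24*b^2 + 56*b - 16) - 72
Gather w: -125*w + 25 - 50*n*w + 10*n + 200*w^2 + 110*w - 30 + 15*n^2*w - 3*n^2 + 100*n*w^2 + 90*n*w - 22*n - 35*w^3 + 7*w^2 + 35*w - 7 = -3*n^2 - 12*n - 35*w^3 + w^2*(100*n + 207) + w*(15*n^2 + 40*n + 20) - 12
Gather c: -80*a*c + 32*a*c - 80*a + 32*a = -48*a*c - 48*a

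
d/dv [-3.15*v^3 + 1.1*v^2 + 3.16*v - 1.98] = -9.45*v^2 + 2.2*v + 3.16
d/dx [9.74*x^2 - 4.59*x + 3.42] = 19.48*x - 4.59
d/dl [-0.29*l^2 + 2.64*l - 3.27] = 2.64 - 0.58*l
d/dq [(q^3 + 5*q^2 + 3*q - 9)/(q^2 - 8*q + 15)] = (q^4 - 16*q^3 + 2*q^2 + 168*q - 27)/(q^4 - 16*q^3 + 94*q^2 - 240*q + 225)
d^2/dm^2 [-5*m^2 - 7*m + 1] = -10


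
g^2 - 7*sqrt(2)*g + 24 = (g - 4*sqrt(2))*(g - 3*sqrt(2))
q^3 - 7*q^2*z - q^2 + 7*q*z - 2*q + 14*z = (q - 2)*(q + 1)*(q - 7*z)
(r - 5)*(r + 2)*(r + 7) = r^3 + 4*r^2 - 31*r - 70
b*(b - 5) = b^2 - 5*b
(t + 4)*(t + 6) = t^2 + 10*t + 24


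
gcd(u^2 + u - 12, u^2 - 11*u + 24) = u - 3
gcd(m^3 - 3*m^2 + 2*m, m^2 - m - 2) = m - 2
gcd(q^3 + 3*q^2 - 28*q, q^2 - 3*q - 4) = q - 4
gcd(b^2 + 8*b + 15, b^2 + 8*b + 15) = b^2 + 8*b + 15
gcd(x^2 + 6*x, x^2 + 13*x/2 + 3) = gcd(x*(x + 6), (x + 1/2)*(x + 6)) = x + 6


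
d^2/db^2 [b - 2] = 0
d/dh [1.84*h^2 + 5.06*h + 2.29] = 3.68*h + 5.06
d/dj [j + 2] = 1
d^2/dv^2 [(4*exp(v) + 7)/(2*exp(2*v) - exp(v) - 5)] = (16*exp(4*v) + 120*exp(3*v) + 198*exp(2*v) + 267*exp(v) + 65)*exp(v)/(8*exp(6*v) - 12*exp(5*v) - 54*exp(4*v) + 59*exp(3*v) + 135*exp(2*v) - 75*exp(v) - 125)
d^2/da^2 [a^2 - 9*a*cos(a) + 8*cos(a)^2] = 9*a*cos(a) + 32*sin(a)^2 + 18*sin(a) - 14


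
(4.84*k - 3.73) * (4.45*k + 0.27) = 21.538*k^2 - 15.2917*k - 1.0071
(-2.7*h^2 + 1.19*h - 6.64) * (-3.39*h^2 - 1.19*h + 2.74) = 9.153*h^4 - 0.821099999999999*h^3 + 13.6955*h^2 + 11.1622*h - 18.1936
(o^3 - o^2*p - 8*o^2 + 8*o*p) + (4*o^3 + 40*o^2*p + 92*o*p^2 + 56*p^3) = 5*o^3 + 39*o^2*p - 8*o^2 + 92*o*p^2 + 8*o*p + 56*p^3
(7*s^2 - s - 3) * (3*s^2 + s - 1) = 21*s^4 + 4*s^3 - 17*s^2 - 2*s + 3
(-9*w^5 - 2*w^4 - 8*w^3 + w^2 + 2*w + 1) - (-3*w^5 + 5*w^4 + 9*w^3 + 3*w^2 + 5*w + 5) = -6*w^5 - 7*w^4 - 17*w^3 - 2*w^2 - 3*w - 4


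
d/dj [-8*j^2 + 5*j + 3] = 5 - 16*j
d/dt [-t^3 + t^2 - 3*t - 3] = -3*t^2 + 2*t - 3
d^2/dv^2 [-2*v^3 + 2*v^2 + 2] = 4 - 12*v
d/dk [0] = 0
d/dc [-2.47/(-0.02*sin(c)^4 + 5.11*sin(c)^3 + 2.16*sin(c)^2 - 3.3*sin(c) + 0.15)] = (-0.1976*sin(c)^3 + 37.8651*sin(c)^2 + 10.6704*sin(c) - 8.151)*cos(c)/(-0.02*sin(c)^4 + 5.11*sin(c)^3 + 2.16*sin(c)^2 - 3.3*sin(c) + 0.15)^2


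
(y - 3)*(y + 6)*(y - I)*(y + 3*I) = y^4 + 3*y^3 + 2*I*y^3 - 15*y^2 + 6*I*y^2 + 9*y - 36*I*y - 54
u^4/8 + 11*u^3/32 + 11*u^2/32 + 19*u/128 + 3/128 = (u/4 + 1/4)*(u/2 + 1/4)*(u + 1/2)*(u + 3/4)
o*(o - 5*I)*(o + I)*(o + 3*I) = o^4 - I*o^3 + 17*o^2 + 15*I*o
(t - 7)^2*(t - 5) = t^3 - 19*t^2 + 119*t - 245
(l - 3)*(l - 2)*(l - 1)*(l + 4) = l^4 - 2*l^3 - 13*l^2 + 38*l - 24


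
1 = 1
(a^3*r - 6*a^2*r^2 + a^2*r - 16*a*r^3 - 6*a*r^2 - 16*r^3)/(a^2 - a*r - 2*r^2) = r*(-a^3 + 6*a^2*r - a^2 + 16*a*r^2 + 6*a*r + 16*r^2)/(-a^2 + a*r + 2*r^2)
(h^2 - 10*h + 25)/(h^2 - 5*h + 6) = (h^2 - 10*h + 25)/(h^2 - 5*h + 6)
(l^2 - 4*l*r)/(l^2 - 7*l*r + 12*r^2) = l/(l - 3*r)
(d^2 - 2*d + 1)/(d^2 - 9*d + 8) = (d - 1)/(d - 8)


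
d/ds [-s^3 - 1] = -3*s^2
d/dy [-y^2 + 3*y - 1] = 3 - 2*y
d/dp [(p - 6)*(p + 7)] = 2*p + 1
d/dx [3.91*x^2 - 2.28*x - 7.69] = 7.82*x - 2.28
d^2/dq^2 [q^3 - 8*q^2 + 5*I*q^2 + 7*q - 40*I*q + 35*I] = 6*q - 16 + 10*I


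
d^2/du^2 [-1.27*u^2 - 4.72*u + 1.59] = -2.54000000000000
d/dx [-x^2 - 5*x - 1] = -2*x - 5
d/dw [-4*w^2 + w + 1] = 1 - 8*w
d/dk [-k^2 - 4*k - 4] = -2*k - 4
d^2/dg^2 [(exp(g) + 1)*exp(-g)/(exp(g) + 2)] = (exp(3*g) + 2*exp(2*g) + 6*exp(g) + 4)*exp(-g)/(exp(3*g) + 6*exp(2*g) + 12*exp(g) + 8)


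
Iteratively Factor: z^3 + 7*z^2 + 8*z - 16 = (z + 4)*(z^2 + 3*z - 4) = (z - 1)*(z + 4)*(z + 4)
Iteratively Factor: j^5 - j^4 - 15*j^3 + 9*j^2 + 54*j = (j + 3)*(j^4 - 4*j^3 - 3*j^2 + 18*j) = (j - 3)*(j + 3)*(j^3 - j^2 - 6*j) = j*(j - 3)*(j + 3)*(j^2 - j - 6) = j*(j - 3)^2*(j + 3)*(j + 2)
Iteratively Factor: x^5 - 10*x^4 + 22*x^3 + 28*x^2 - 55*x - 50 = (x - 5)*(x^4 - 5*x^3 - 3*x^2 + 13*x + 10) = (x - 5)*(x + 1)*(x^3 - 6*x^2 + 3*x + 10) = (x - 5)^2*(x + 1)*(x^2 - x - 2) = (x - 5)^2*(x + 1)^2*(x - 2)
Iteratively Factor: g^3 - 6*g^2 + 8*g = (g - 4)*(g^2 - 2*g) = (g - 4)*(g - 2)*(g)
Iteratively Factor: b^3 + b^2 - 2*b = (b)*(b^2 + b - 2) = b*(b + 2)*(b - 1)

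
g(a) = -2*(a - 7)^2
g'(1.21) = 23.16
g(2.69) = -37.15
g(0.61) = -81.66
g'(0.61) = 25.56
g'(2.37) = 18.52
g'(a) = 28 - 4*a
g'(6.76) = 0.96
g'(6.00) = 4.00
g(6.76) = -0.12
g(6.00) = -2.00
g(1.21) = -67.05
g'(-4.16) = 44.64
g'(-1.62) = 34.48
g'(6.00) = 4.00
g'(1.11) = 23.56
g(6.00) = -2.00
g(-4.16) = -249.09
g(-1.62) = -148.61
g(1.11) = -69.38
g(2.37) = -42.87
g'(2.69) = 17.24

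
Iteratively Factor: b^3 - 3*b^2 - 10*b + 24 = (b - 2)*(b^2 - b - 12) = (b - 2)*(b + 3)*(b - 4)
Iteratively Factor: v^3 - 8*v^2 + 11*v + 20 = (v - 5)*(v^2 - 3*v - 4) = (v - 5)*(v - 4)*(v + 1)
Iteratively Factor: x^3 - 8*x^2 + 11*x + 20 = (x - 4)*(x^2 - 4*x - 5) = (x - 5)*(x - 4)*(x + 1)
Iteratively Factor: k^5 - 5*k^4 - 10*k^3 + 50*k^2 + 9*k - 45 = (k + 1)*(k^4 - 6*k^3 - 4*k^2 + 54*k - 45) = (k + 1)*(k + 3)*(k^3 - 9*k^2 + 23*k - 15) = (k - 3)*(k + 1)*(k + 3)*(k^2 - 6*k + 5) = (k - 3)*(k - 1)*(k + 1)*(k + 3)*(k - 5)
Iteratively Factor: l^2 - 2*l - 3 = (l + 1)*(l - 3)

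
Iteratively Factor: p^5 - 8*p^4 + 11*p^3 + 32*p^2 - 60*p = (p - 2)*(p^4 - 6*p^3 - p^2 + 30*p) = (p - 2)*(p + 2)*(p^3 - 8*p^2 + 15*p) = (p - 5)*(p - 2)*(p + 2)*(p^2 - 3*p) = p*(p - 5)*(p - 2)*(p + 2)*(p - 3)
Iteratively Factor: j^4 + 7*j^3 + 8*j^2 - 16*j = (j + 4)*(j^3 + 3*j^2 - 4*j) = (j - 1)*(j + 4)*(j^2 + 4*j) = (j - 1)*(j + 4)^2*(j)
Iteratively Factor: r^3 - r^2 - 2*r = (r)*(r^2 - r - 2) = r*(r - 2)*(r + 1)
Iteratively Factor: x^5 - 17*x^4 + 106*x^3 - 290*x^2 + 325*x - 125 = (x - 1)*(x^4 - 16*x^3 + 90*x^2 - 200*x + 125) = (x - 5)*(x - 1)*(x^3 - 11*x^2 + 35*x - 25) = (x - 5)*(x - 1)^2*(x^2 - 10*x + 25) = (x - 5)^2*(x - 1)^2*(x - 5)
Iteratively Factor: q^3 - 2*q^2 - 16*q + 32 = (q + 4)*(q^2 - 6*q + 8) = (q - 4)*(q + 4)*(q - 2)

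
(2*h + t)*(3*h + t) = 6*h^2 + 5*h*t + t^2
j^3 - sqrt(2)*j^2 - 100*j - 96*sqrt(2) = (j - 8*sqrt(2))*(j + sqrt(2))*(j + 6*sqrt(2))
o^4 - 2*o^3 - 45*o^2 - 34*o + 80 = (o - 8)*(o - 1)*(o + 2)*(o + 5)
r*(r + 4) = r^2 + 4*r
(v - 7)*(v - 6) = v^2 - 13*v + 42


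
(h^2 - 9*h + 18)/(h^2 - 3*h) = (h - 6)/h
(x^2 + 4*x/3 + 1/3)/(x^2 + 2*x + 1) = (x + 1/3)/(x + 1)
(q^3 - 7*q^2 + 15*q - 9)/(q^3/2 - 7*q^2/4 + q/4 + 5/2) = 4*(q^3 - 7*q^2 + 15*q - 9)/(2*q^3 - 7*q^2 + q + 10)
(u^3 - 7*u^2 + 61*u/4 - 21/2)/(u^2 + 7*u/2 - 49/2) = (u^2 - 7*u/2 + 3)/(u + 7)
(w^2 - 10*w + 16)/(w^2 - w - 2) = (w - 8)/(w + 1)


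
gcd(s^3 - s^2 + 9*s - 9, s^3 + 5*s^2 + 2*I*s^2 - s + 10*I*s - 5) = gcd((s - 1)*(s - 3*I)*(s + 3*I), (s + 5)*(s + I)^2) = 1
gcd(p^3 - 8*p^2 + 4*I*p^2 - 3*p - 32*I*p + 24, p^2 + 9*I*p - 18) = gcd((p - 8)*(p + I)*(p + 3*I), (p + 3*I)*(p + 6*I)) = p + 3*I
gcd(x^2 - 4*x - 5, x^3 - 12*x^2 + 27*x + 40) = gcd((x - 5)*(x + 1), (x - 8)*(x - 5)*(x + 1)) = x^2 - 4*x - 5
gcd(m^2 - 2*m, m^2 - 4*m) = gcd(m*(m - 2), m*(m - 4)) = m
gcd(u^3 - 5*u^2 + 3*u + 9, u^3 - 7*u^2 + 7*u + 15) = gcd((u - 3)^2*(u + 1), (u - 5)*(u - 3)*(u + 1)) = u^2 - 2*u - 3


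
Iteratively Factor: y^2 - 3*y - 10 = (y - 5)*(y + 2)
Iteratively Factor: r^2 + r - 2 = (r + 2)*(r - 1)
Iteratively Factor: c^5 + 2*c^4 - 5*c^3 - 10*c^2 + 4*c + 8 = (c + 1)*(c^4 + c^3 - 6*c^2 - 4*c + 8) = (c - 1)*(c + 1)*(c^3 + 2*c^2 - 4*c - 8) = (c - 1)*(c + 1)*(c + 2)*(c^2 - 4) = (c - 2)*(c - 1)*(c + 1)*(c + 2)*(c + 2)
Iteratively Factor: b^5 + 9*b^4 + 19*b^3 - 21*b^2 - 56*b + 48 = (b - 1)*(b^4 + 10*b^3 + 29*b^2 + 8*b - 48) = (b - 1)*(b + 4)*(b^3 + 6*b^2 + 5*b - 12) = (b - 1)*(b + 4)^2*(b^2 + 2*b - 3) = (b - 1)*(b + 3)*(b + 4)^2*(b - 1)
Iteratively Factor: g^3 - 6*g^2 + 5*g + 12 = (g + 1)*(g^2 - 7*g + 12) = (g - 3)*(g + 1)*(g - 4)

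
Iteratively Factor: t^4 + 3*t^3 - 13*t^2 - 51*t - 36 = (t + 3)*(t^3 - 13*t - 12) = (t + 1)*(t + 3)*(t^2 - t - 12) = (t - 4)*(t + 1)*(t + 3)*(t + 3)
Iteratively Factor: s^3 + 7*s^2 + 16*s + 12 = (s + 3)*(s^2 + 4*s + 4) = (s + 2)*(s + 3)*(s + 2)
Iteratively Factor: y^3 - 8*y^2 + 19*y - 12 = (y - 4)*(y^2 - 4*y + 3) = (y - 4)*(y - 1)*(y - 3)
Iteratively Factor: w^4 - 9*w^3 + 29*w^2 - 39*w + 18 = (w - 3)*(w^3 - 6*w^2 + 11*w - 6) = (w - 3)^2*(w^2 - 3*w + 2) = (w - 3)^2*(w - 2)*(w - 1)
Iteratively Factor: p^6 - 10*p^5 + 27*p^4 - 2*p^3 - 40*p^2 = (p)*(p^5 - 10*p^4 + 27*p^3 - 2*p^2 - 40*p) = p*(p - 5)*(p^4 - 5*p^3 + 2*p^2 + 8*p) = p^2*(p - 5)*(p^3 - 5*p^2 + 2*p + 8) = p^2*(p - 5)*(p - 4)*(p^2 - p - 2) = p^2*(p - 5)*(p - 4)*(p + 1)*(p - 2)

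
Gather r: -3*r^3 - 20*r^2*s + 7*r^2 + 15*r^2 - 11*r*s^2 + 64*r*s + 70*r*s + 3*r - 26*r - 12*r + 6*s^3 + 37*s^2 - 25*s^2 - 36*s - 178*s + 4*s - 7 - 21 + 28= -3*r^3 + r^2*(22 - 20*s) + r*(-11*s^2 + 134*s - 35) + 6*s^3 + 12*s^2 - 210*s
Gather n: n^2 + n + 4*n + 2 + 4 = n^2 + 5*n + 6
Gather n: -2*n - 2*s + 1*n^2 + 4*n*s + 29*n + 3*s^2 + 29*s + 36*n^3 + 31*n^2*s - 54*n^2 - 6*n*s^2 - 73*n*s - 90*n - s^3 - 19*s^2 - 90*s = 36*n^3 + n^2*(31*s - 53) + n*(-6*s^2 - 69*s - 63) - s^3 - 16*s^2 - 63*s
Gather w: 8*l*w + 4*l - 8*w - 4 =4*l + w*(8*l - 8) - 4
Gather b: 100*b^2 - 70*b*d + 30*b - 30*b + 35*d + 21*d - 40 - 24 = 100*b^2 - 70*b*d + 56*d - 64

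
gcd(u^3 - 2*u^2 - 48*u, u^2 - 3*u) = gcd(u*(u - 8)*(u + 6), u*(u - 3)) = u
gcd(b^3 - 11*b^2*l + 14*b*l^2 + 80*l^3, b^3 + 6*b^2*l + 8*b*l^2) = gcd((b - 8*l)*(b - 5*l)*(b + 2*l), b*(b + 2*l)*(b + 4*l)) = b + 2*l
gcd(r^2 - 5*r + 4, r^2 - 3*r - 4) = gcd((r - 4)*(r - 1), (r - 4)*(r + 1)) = r - 4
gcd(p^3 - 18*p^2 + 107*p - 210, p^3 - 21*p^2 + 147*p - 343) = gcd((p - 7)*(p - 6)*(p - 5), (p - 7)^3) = p - 7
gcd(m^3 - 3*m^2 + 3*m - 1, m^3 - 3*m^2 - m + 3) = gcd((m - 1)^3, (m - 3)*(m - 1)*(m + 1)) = m - 1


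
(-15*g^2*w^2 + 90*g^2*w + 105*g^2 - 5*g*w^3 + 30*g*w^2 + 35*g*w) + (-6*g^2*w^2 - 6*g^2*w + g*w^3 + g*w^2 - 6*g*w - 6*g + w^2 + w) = -21*g^2*w^2 + 84*g^2*w + 105*g^2 - 4*g*w^3 + 31*g*w^2 + 29*g*w - 6*g + w^2 + w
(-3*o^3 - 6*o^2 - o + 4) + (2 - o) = -3*o^3 - 6*o^2 - 2*o + 6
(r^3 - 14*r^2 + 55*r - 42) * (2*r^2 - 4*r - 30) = 2*r^5 - 32*r^4 + 136*r^3 + 116*r^2 - 1482*r + 1260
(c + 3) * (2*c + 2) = 2*c^2 + 8*c + 6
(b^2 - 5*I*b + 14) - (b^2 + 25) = -5*I*b - 11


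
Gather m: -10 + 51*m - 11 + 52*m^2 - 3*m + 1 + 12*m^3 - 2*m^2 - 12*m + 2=12*m^3 + 50*m^2 + 36*m - 18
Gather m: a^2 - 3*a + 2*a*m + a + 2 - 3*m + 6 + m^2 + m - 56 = a^2 - 2*a + m^2 + m*(2*a - 2) - 48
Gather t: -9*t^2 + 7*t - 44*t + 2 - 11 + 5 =-9*t^2 - 37*t - 4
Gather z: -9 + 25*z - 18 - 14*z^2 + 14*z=-14*z^2 + 39*z - 27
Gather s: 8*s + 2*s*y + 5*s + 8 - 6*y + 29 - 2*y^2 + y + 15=s*(2*y + 13) - 2*y^2 - 5*y + 52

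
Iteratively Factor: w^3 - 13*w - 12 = (w + 1)*(w^2 - w - 12) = (w - 4)*(w + 1)*(w + 3)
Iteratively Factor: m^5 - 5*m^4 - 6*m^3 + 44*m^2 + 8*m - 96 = (m + 2)*(m^4 - 7*m^3 + 8*m^2 + 28*m - 48) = (m - 2)*(m + 2)*(m^3 - 5*m^2 - 2*m + 24) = (m - 4)*(m - 2)*(m + 2)*(m^2 - m - 6) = (m - 4)*(m - 2)*(m + 2)^2*(m - 3)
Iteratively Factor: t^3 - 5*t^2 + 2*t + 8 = (t - 2)*(t^2 - 3*t - 4) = (t - 2)*(t + 1)*(t - 4)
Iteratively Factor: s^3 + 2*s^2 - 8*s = (s + 4)*(s^2 - 2*s) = (s - 2)*(s + 4)*(s)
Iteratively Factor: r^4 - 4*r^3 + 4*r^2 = (r - 2)*(r^3 - 2*r^2) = (r - 2)^2*(r^2) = r*(r - 2)^2*(r)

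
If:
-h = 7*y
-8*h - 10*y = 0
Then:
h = 0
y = 0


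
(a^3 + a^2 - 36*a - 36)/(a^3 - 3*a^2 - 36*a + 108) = (a + 1)/(a - 3)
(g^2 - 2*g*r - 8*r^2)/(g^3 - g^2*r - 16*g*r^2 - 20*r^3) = (-g + 4*r)/(-g^2 + 3*g*r + 10*r^2)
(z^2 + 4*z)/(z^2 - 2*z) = (z + 4)/(z - 2)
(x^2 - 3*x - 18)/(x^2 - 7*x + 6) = (x + 3)/(x - 1)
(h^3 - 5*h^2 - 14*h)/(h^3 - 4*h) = (h - 7)/(h - 2)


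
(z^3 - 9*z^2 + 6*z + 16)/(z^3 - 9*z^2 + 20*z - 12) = (z^2 - 7*z - 8)/(z^2 - 7*z + 6)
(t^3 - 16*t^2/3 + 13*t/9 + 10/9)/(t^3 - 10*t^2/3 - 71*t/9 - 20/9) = (3*t - 2)/(3*t + 4)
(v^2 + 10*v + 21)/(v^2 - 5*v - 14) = (v^2 + 10*v + 21)/(v^2 - 5*v - 14)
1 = 1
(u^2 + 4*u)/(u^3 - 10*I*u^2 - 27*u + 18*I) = u*(u + 4)/(u^3 - 10*I*u^2 - 27*u + 18*I)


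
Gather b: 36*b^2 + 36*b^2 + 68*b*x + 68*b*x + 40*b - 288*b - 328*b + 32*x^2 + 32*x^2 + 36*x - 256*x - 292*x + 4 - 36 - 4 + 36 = 72*b^2 + b*(136*x - 576) + 64*x^2 - 512*x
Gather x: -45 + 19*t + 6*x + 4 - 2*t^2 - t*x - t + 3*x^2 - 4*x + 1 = -2*t^2 + 18*t + 3*x^2 + x*(2 - t) - 40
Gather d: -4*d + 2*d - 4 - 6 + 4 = -2*d - 6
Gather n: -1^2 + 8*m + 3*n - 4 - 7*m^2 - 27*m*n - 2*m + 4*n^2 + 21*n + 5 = -7*m^2 + 6*m + 4*n^2 + n*(24 - 27*m)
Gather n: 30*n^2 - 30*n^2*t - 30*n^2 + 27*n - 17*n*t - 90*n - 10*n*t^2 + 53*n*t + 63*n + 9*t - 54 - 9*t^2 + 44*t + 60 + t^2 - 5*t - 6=-30*n^2*t + n*(-10*t^2 + 36*t) - 8*t^2 + 48*t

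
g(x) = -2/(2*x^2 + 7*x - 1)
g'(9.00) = 0.00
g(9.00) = -0.00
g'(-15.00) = 0.00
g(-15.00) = -0.00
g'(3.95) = 0.01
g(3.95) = -0.03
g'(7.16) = 0.00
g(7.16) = -0.01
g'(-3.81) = -8.88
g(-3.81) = -1.47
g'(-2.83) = -0.38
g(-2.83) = 0.42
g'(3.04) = 0.03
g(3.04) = -0.05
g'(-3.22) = -1.50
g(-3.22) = 0.71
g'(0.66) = 0.96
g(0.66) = -0.45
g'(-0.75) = 0.30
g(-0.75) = 0.39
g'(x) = -2*(-4*x - 7)/(2*x^2 + 7*x - 1)^2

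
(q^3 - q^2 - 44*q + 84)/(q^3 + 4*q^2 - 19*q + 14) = (q - 6)/(q - 1)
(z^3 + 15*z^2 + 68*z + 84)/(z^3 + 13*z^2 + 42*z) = (z + 2)/z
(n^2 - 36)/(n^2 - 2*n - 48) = (n - 6)/(n - 8)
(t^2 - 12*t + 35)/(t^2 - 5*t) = (t - 7)/t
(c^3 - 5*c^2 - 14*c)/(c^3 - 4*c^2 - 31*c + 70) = c*(c + 2)/(c^2 + 3*c - 10)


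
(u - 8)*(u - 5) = u^2 - 13*u + 40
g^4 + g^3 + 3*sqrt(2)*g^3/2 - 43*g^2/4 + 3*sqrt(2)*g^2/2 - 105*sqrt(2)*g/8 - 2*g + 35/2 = (g - 5/2)*(g + 7/2)*(g - sqrt(2)/2)*(g + 2*sqrt(2))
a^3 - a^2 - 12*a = a*(a - 4)*(a + 3)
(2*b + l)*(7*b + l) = 14*b^2 + 9*b*l + l^2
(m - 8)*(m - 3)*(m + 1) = m^3 - 10*m^2 + 13*m + 24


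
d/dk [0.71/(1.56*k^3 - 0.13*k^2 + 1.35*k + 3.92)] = (-3.3228*k^2 + 0.1846*k - 0.9585)/(1.56*k^3 - 0.13*k^2 + 1.35*k + 3.92)^2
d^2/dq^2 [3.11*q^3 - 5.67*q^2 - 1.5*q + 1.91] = 18.66*q - 11.34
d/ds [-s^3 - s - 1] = -3*s^2 - 1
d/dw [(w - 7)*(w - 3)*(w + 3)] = 3*w^2 - 14*w - 9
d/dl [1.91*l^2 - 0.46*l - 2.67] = 3.82*l - 0.46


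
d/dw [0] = 0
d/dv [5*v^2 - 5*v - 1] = 10*v - 5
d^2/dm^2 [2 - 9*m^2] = -18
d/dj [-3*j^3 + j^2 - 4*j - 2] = -9*j^2 + 2*j - 4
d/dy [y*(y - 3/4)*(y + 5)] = 3*y^2 + 17*y/2 - 15/4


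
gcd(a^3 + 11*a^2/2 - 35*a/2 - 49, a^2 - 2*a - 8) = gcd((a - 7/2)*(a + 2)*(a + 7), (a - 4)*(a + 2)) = a + 2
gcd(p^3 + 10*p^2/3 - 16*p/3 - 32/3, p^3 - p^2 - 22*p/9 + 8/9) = p^2 - 2*p/3 - 8/3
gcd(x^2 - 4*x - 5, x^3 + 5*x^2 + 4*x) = x + 1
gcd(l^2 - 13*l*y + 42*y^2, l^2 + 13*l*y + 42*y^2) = 1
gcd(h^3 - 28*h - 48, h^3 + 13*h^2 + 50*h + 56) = h^2 + 6*h + 8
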